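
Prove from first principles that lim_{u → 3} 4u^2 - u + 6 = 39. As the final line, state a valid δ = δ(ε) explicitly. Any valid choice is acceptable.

Fix ε > 0. We want δ > 0 such that 0 < |u − 3| < δ implies |(4u^2 - u + 6) − 39| < ε.
(4u^2 - u + 6) − 39 = 4u^2 - u - 33 = (u − 3)(4u + 11).
So |(4u^2 - u + 6) − 39| = |u − 3|·|4u + 11|.
Assume first that |u − 3| < 1, so |u| < 4. Then |4u + 11| ≤ 4·4 + 11 = 27.
Hence |(4u^2 - u + 6) − 39| ≤ 27|u − 3| < ε provided |u − 3| < ε/27.
Take δ = min(1, ε/27). Then 0 < |u − 3| < δ gives both |u − 3| < 1 and |u − 3| < ε/27, so |(4u^2 - u + 6) − 39| < ε.

δ = min(1, ε/27)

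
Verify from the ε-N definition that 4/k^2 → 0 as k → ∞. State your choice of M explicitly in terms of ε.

M = (4/ε)^{1/2}

Let ε > 0. For k ≥ 1, |4/k^2 − 0| = 4/k^2.
4/k^2 < ε ⇔ k^2 > 4/ε ⇔ k > (4/ε)^{1/2}.
Take M = (4/ε)^{1/2}. Then k > M implies 4/k^2 < ε.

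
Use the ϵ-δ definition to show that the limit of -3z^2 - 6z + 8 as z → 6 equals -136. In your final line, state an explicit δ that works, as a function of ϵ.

δ = min(2, ϵ/48)

Fix ϵ > 0. We want δ > 0 such that 0 < |z − 6| < δ implies |(-3z^2 - 6z + 8) + 136| < ϵ.
(-3z^2 - 6z + 8) + 136 = -3z^2 - 6z + 144 = (z − 6)(-3z - 24).
So |(-3z^2 - 6z + 8) + 136| = |z − 6|·|-3z - 24|.
Assume first that |z − 6| < 2, so |z| < 8. Then |-3z - 24| ≤ 3·8 + 24 = 48.
Hence |(-3z^2 - 6z + 8) + 136| ≤ 48|z − 6| < ϵ provided |z − 6| < ϵ/48.
Choosing δ = min(2, ϵ/48) ensures both conditions, hence |(-3z^2 - 6z + 8) + 136| < ϵ.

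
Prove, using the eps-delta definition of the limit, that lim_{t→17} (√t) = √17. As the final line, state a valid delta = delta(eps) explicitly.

Suppose eps > 0. We want delta > 0 such that 0 < |t − 17| < delta implies |√t − √17| < eps.
Rationalise: √t − √17 = (t − 17)/(√t + √17), so |√t − √17| = |t − 17|/(√t + √17).
Restrict delta ≤ 17 so that |t − 17| < 17 forces t > 0, and then √t + √17 > √17.
Hence |√t − √17| < |t − 17|/√17, which is < eps once |t − 17| < √17·eps.
Take delta = min(17, √17·eps). If 0 < |t − 17| < delta then t > 0 and |√t − √17| < |t − 17|/√17 < eps.

delta = min(17, √17·eps)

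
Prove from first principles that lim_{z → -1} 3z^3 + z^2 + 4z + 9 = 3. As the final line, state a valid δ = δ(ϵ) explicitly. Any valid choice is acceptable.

δ = min(2, ϵ/39)

Fix ϵ > 0. We want δ > 0 such that 0 < |z + 1| < δ implies |(3z^3 + z^2 + 4z + 9) − 3| < ϵ.
(3z^3 + z^2 + 4z + 9) − 3 = 3z^3 + z^2 + 4z + 6 = (z + 1)(3z^2 - 2z + 6).
So |(3z^3 + z^2 + 4z + 9) − 3| = |z + 1|·|3z^2 - 2z + 6|.
Require δ ≤ 2. Then |z + 1| < 2 gives |z| < 3, and by the triangle inequality |3z^2 - 2z + 6| ≤ 3·3^2 + 2·3 + 6 = 39.
Hence |(3z^3 + z^2 + 4z + 9) − 3| ≤ 39|z + 1| < ϵ provided |z + 1| < ϵ/39.
Take δ = min(2, ϵ/39). Then 0 < |z + 1| < δ gives both |z + 1| < 2 and |z + 1| < ϵ/39, so |(3z^3 + z^2 + 4z + 9) − 3| < ϵ.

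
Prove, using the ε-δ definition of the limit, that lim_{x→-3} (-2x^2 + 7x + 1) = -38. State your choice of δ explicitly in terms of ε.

δ = min(1, ε/21)

Fix ε > 0. We want δ > 0 such that 0 < |x + 3| < δ implies |(-2x^2 + 7x + 1) + 38| < ε.
(-2x^2 + 7x + 1) + 38 = -2x^2 + 7x + 39 = (x + 3)(-2x + 13).
So |(-2x^2 + 7x + 1) + 38| = |x + 3|·|-2x + 13|.
Assume first that |x + 3| < 1, so |x| < 4. Then |-2x + 13| ≤ 2·4 + 13 = 21.
Hence |(-2x^2 + 7x + 1) + 38| ≤ 21|x + 3| < ε provided |x + 3| < ε/21.
Choosing δ = min(1, ε/21) ensures both conditions, hence |(-2x^2 + 7x + 1) + 38| < ε.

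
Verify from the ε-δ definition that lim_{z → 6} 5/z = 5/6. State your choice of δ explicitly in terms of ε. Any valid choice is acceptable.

δ = min(3, (18/5)ε)

Suppose ε > 0. We seek δ > 0 such that 0 < |z − 6| < δ implies |5/z − (5/6)| < ε.
|5/z − (5/6)| = 5·|6 − z|/(6·|z|) = 5|z − 6|/(6|z|).
Require δ ≤ 3 so that |z| > 6 − 3 = 3, hence 6|z| > 18.
Then |5/z − (5/6)| < 5|z − 6|/18, which is < ε when |z − 6| < (18/5)ε.
Take δ = min(3, (18/5)ε). Then 0 < |z − 6| < δ gives both |z − 6| < 3 and |z − 6| < (18/5)ε, so |5/z − (5/6)| < ε.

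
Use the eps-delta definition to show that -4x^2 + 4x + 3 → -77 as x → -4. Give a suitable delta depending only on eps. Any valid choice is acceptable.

delta = min(2, eps/44)

Suppose eps > 0. We want delta > 0 such that 0 < |x + 4| < delta implies |(-4x^2 + 4x + 3) + 77| < eps.
(-4x^2 + 4x + 3) + 77 = -4x^2 + 4x + 80 = (x + 4)(-4x + 20).
So |(-4x^2 + 4x + 3) + 77| = |x + 4|·|-4x + 20|.
Require delta ≤ 2. Then |x + 4| < 2 gives |x| < 6, and by the triangle inequality |-4x + 20| ≤ 4·6 + 20 = 44.
Hence |(-4x^2 + 4x + 3) + 77| ≤ 44|x + 4| < eps provided |x + 4| < eps/44.
Choosing delta = min(2, eps/44) ensures both conditions, hence |(-4x^2 + 4x + 3) + 77| < eps.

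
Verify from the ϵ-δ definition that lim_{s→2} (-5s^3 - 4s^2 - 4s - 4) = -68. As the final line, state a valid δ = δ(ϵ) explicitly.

Let ϵ > 0 be given. We want δ > 0 such that 0 < |s − 2| < δ implies |(-5s^3 - 4s^2 - 4s - 4) + 68| < ϵ.
(-5s^3 - 4s^2 - 4s - 4) + 68 = -5s^3 - 4s^2 - 4s + 64 = (s − 2)(-5s^2 - 14s - 32).
So |(-5s^3 - 4s^2 - 4s - 4) + 68| = |s − 2|·|-5s^2 - 14s - 32|.
Assume first that |s − 2| < 2, so |s| < 4. Then |-5s^2 - 14s - 32| ≤ 5·4^2 + 14·4 + 32 = 168.
Hence |(-5s^3 - 4s^2 - 4s - 4) + 68| ≤ 168|s − 2| < ϵ provided |s − 2| < ϵ/168.
Choosing δ = min(2, ϵ/168) ensures both conditions, hence |(-5s^3 - 4s^2 - 4s - 4) + 68| < ϵ.

δ = min(2, ϵ/168)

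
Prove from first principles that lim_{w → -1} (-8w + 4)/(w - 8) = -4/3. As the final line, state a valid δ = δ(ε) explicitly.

δ = min(9/2, (27/40)ε)

Fix ε > 0. We want δ > 0 with 0 < |w + 1| < δ ⇒ |(-8w + 4)/(w - 8) + 4/3| < ε.
Combining over a common denominator, (-8w + 4)/(w - 8) + 4/3 = [(-8w + 4)·(-9) − 12·(w - 8)] / [(-9)·(w - 8)] = 60(w + 1) / ((-9)(w - 8)).
So |(-8w + 4)/(w - 8) + 4/3| = 60|w + 1| / (9·|w − 8|).
Restrict δ ≤ 9/2. Then |w + 1| < 9/2 gives |w − 8| = |(w + 1) + (-9)| ≥ 9 − 9/2 = 9/2.
Hence |(-8w + 4)/(w - 8) + 4/3| < 60|w + 1|/(9·(9/2)) = (40/27)|w + 1|, which is < ε once |w + 1| < (27/40)ε.
Take δ = min(9/2, (27/40)ε). Then 0 < |w + 1| < δ forces both bounds, so |(-8w + 4)/(w - 8) + 4/3| < ε.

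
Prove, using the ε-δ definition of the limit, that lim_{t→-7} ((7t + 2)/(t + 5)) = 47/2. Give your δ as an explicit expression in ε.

Suppose ε > 0. We want δ > 0 with 0 < |t + 7| < δ ⇒ |(7t + 2)/(t + 5) − (47/2)| < ε.
Combining over a common denominator, (7t + 2)/(t + 5) − (47/2) = [(7t + 2)·(-2) − (-47)·(t + 5)] / [(-2)·(t + 5)] = 33(t + 7) / ((-2)(t + 5)).
So |(7t + 2)/(t + 5) − (47/2)| = 33|t + 7| / (2·|t + 5|).
Require δ ≤ 1, so |t + 5| ≥ |-2| − |t + 7| > 2 − 1 = 1.
Hence |(7t + 2)/(t + 5) − (47/2)| < 33|t + 7|/(2·1) = (33/2)|t + 7|, which is < ε once |t + 7| < (2/33)ε.
Take δ = min(1, (2/33)ε). Then 0 < |t + 7| < δ forces both bounds, so |(7t + 2)/(t + 5) − (47/2)| < ε.

δ = min(1, (2/33)ε)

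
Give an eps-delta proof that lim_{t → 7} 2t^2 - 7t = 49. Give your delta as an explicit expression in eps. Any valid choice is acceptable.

delta = min(1, eps/23)

Let eps > 0. We want delta > 0 such that 0 < |t − 7| < delta implies |(2t^2 - 7t) − 49| < eps.
(2t^2 - 7t) − 49 = 2t^2 - 7t - 49 = (t − 7)(2t + 7).
So |(2t^2 - 7t) − 49| = |t − 7|·|2t + 7|.
Assume first that |t − 7| < 1, so |t| < 8. Then |2t + 7| ≤ 2·8 + 7 = 23.
Hence |(2t^2 - 7t) − 49| ≤ 23|t − 7| < eps provided |t − 7| < eps/23.
Take delta = min(1, eps/23). Then 0 < |t − 7| < delta gives both |t − 7| < 1 and |t − 7| < eps/23, so |(2t^2 - 7t) − 49| < eps.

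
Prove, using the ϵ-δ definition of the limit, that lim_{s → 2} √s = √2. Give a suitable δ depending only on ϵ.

Fix ϵ > 0. We want δ > 0 such that 0 < |s − 2| < δ implies |√s − √2| < ϵ.
Rationalise: √s − √2 = (s − 2)/(√s + √2), so |√s − √2| = |s − 2|/(√s + √2).
Restrict δ ≤ 2 so that |s − 2| < 2 forces s > 0, and then √s + √2 > √2.
Hence |√s − √2| < |s − 2|/√2, which is < ϵ once |s − 2| < √2·ϵ.
Take δ = min(2, √2·ϵ). If 0 < |s − 2| < δ then s > 0 and |√s − √2| < |s − 2|/√2 < ϵ.

δ = min(2, √2·ϵ)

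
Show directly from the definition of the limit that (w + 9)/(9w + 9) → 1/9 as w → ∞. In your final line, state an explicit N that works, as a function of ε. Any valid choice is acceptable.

N = (8/9)/ε

Let ε > 0 be given. We seek N > 0 such that w > N implies |(w + 9)/(9w + 9) − (1/9)| < ε.
(w + 9)/(9w + 9) − (1/9) = (9(w + 9) − (9w + 9)) / (9(9w + 9)) = 72/(9(9w + 9)).
For w > 0 we have 9w + 9 > 9w, so |(w + 9)/(9w + 9) − (1/9)| = 72/(9(9w + 9)) < 72/(9·9w) = (8/9)/w.
Thus |(w + 9)/(9w + 9) − (1/9)| < ε whenever w > (8/9)/ε.
Take N = (8/9)/ε. If w > N then |(w + 9)/(9w + 9) − (1/9)| < (8/9)/w < ε.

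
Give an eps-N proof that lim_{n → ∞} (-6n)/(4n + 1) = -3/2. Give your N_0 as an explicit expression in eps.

Fix eps > 0. For n ≥ 1, |(-6n)/(4n + 1) + 3/2| = |6|/(4(4n + 1)) = 6/(4(4n + 1)).
Since 4n + 1 ≥ 4n for n ≥ 1, this is ≤ 6/(4·4n) = (3/8)/n.
So |(-6n)/(4n + 1) + 3/2| < eps whenever n > (3/8)/eps.
Take N_0 = (3/8)/eps. If n > N_0 then |(-6n)/(4n + 1) + 3/2| ≤ (3/8)/n < eps.

N_0 = (3/8)/eps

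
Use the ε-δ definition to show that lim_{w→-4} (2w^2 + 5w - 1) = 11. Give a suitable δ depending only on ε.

Suppose ε > 0. We want δ > 0 such that 0 < |w + 4| < δ implies |(2w^2 + 5w - 1) − 11| < ε.
(2w^2 + 5w - 1) − 11 = 2w^2 + 5w - 12 = (w + 4)(2w - 3).
So |(2w^2 + 5w - 1) − 11| = |w + 4|·|2w - 3|.
Assume first that |w + 4| < 2, so |w| < 6. Then |2w - 3| ≤ 2·6 + 3 = 15.
Hence |(2w^2 + 5w - 1) − 11| ≤ 15|w + 4| < ε provided |w + 4| < ε/15.
Take δ = min(2, ε/15). Then 0 < |w + 4| < δ gives both |w + 4| < 2 and |w + 4| < ε/15, so |(2w^2 + 5w - 1) − 11| < ε.

δ = min(2, ε/15)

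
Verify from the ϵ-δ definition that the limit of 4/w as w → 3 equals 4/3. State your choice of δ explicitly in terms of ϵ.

δ = min(3/2, (9/8)ϵ)

Let ϵ > 0 be given. We seek δ > 0 such that 0 < |w − 3| < δ implies |4/w − (4/3)| < ϵ.
|4/w − (4/3)| = 4·|3 − w|/(3·|w|) = 4|w − 3|/(3|w|).
Require δ ≤ 3/2 so that |w| > 3 − 3/2 = 3/2, hence 3|w| > 9/2.
Then |4/w − (4/3)| < 4|w − 3|/(9/2), which is < ϵ when |w − 3| < (9/8)ϵ.
Take δ = min(3/2, (9/8)ϵ). Then 0 < |w − 3| < δ gives both |w − 3| < 3/2 and |w − 3| < (9/8)ϵ, so |4/w − (4/3)| < ϵ.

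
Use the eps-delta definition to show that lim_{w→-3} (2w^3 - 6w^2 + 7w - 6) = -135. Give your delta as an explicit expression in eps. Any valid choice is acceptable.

Suppose eps > 0. We want delta > 0 such that 0 < |w + 3| < delta implies |(2w^3 - 6w^2 + 7w - 6) + 135| < eps.
(2w^3 - 6w^2 + 7w - 6) + 135 = 2w^3 - 6w^2 + 7w + 129 = (w + 3)(2w^2 - 12w + 43).
So |(2w^3 - 6w^2 + 7w - 6) + 135| = |w + 3|·|2w^2 - 12w + 43|.
Require delta ≤ 2. Then |w + 3| < 2 gives |w| < 5, and by the triangle inequality |2w^2 - 12w + 43| ≤ 2·5^2 + 12·5 + 43 = 153.
Hence |(2w^3 - 6w^2 + 7w - 6) + 135| ≤ 153|w + 3| < eps provided |w + 3| < eps/153.
Choosing delta = min(2, eps/153) ensures both conditions, hence |(2w^3 - 6w^2 + 7w - 6) + 135| < eps.

delta = min(2, eps/153)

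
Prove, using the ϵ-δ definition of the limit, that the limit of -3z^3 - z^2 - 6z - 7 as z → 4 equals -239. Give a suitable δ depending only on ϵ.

Suppose ϵ > 0. We want δ > 0 such that 0 < |z − 4| < δ implies |(-3z^3 - z^2 - 6z - 7) + 239| < ϵ.
(-3z^3 - z^2 - 6z - 7) + 239 = -3z^3 - z^2 - 6z + 232 = (z − 4)(-3z^2 - 13z - 58).
So |(-3z^3 - z^2 - 6z - 7) + 239| = |z − 4|·|-3z^2 - 13z - 58|.
Require δ ≤ 2. Then |z − 4| < 2 gives |z| < 6, and by the triangle inequality |-3z^2 - 13z - 58| ≤ 3·6^2 + 13·6 + 58 = 244.
Hence |(-3z^3 - z^2 - 6z - 7) + 239| ≤ 244|z − 4| < ϵ provided |z − 4| < ϵ/244.
Choosing δ = min(2, ϵ/244) ensures both conditions, hence |(-3z^3 - z^2 - 6z - 7) + 239| < ϵ.

δ = min(2, ϵ/244)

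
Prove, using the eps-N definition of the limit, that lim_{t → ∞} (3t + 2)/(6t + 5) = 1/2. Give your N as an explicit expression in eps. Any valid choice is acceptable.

Suppose eps > 0. We seek N > 0 such that t > N implies |(3t + 2)/(6t + 5) − (1/2)| < eps.
(3t + 2)/(6t + 5) − (1/2) = (6(3t + 2) − 3(6t + 5)) / (6(6t + 5)) = -3/(6(6t + 5)).
For t > 0 we have 6t + 5 > 6t, so |(3t + 2)/(6t + 5) − (1/2)| = 3/(6(6t + 5)) < 3/(6·6t) = (1/12)/t.
Thus |(3t + 2)/(6t + 5) − (1/2)| < eps whenever t > (1/12)/eps.
Take N = (1/12)/eps. If t > N then |(3t + 2)/(6t + 5) − (1/2)| < (1/12)/t < eps.

N = (1/12)/eps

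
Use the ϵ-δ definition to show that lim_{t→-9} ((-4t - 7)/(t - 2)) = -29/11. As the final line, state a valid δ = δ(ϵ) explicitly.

Fix ϵ > 0. We want δ > 0 with 0 < |t + 9| < δ ⇒ |(-4t - 7)/(t - 2) + 29/11| < ϵ.
Combining over a common denominator, (-4t - 7)/(t - 2) + 29/11 = [(-4t - 7)·(-11) − 29·(t - 2)] / [(-11)·(t - 2)] = 15(t + 9) / ((-11)(t - 2)).
So |(-4t - 7)/(t - 2) + 29/11| = 15|t + 9| / (11·|t − 2|).
Require δ ≤ 11/2, so |t − 2| ≥ |-11| − |t + 9| > 11 − 11/2 = 11/2.
Hence |(-4t - 7)/(t - 2) + 29/11| < 15|t + 9|/(11·(11/2)) = (30/121)|t + 9|, which is < ϵ once |t + 9| < (121/30)ϵ.
Take δ = min(11/2, (121/30)ϵ). Then 0 < |t + 9| < δ forces both bounds, so |(-4t - 7)/(t - 2) + 29/11| < ϵ.

δ = min(11/2, (121/30)ϵ)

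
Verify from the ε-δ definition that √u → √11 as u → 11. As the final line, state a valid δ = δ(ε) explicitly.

δ = min(11, √11·ε)

Let ε > 0. We want δ > 0 such that 0 < |u − 11| < δ implies |√u − √11| < ε.
Multiplying by the conjugate, |√u − √11| = |u − 11|/(√u + √11).
Restrict δ ≤ 11 so that |u − 11| < 11 forces u > 0, and then √u + √11 > √11.
Hence |√u − √11| < |u − 11|/√11, which is < ε once |u − 11| < √11·ε.
Take δ = min(11, √11·ε). If 0 < |u − 11| < δ then u > 0 and |√u − √11| < |u − 11|/√11 < ε.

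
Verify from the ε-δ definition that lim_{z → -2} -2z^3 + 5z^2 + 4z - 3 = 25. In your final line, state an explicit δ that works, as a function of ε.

Fix ε > 0. We want δ > 0 such that 0 < |z + 2| < δ implies |(-2z^3 + 5z^2 + 4z - 3) − 25| < ε.
(-2z^3 + 5z^2 + 4z - 3) − 25 = -2z^3 + 5z^2 + 4z - 28 = (z + 2)(-2z^2 + 9z - 14).
So |(-2z^3 + 5z^2 + 4z - 3) − 25| = |z + 2|·|-2z^2 + 9z - 14|.
Assume first that |z + 2| < 2, so |z| < 4. Then |-2z^2 + 9z - 14| ≤ 2·4^2 + 9·4 + 14 = 82.
Hence |(-2z^3 + 5z^2 + 4z - 3) − 25| ≤ 82|z + 2| < ε provided |z + 2| < ε/82.
Choosing δ = min(2, ε/82) ensures both conditions, hence |(-2z^3 + 5z^2 + 4z - 3) − 25| < ε.

δ = min(2, ε/82)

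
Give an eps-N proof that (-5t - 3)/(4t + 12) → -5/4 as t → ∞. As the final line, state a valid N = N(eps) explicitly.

N = 3/eps

Fix eps > 0. We seek N > 0 such that t > N implies |(-5t - 3)/(4t + 12) + 5/4| < eps.
(-5t - 3)/(4t + 12) + 5/4 = (4(-5t - 3) − (-5)(4t + 12)) / (4(4t + 12)) = 48/(4(4t + 12)).
For t > 0 we have 4t + 12 > 4t, so |(-5t - 3)/(4t + 12) + 5/4| = 48/(4(4t + 12)) < 48/(4·4t) = 3/t.
Thus |(-5t - 3)/(4t + 12) + 5/4| < eps whenever t > 3/eps.
Take N = 3/eps. If t > N then |(-5t - 3)/(4t + 12) + 5/4| < 3/t < eps.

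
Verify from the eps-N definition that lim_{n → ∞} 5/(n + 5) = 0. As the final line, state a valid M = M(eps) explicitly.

M = 5/eps

Let eps > 0 be given. For n ≥ 1, |5/(n + 5) − 0| = 5/(n + 5) ≤ 5/n.
We need 5/n < eps, i.e. n > 5/eps.
Take M = 5/eps. If n > M then |5/(n + 5)| ≤ 5/n < eps.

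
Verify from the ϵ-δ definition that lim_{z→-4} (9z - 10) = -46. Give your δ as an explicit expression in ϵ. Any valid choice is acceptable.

Suppose ϵ > 0. We need δ > 0 so that 0 < |z + 4| < δ implies |(9z - 10) + 46| < ϵ.
|(9z - 10) + 46| = |9z + 36| = 9|z + 4|.
Thus it suffices that |z + 4| < ϵ/9.
Choosing δ = ϵ/9 gives |(9z - 10) + 46| = 9|z + 4| < ϵ whenever |z + 4| < δ.

δ = ϵ/9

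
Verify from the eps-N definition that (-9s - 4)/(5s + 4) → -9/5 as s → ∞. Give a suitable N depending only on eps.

Let eps > 0. We seek N > 0 such that s > N implies |(-9s - 4)/(5s + 4) + 9/5| < eps.
(-9s - 4)/(5s + 4) + 9/5 = (5(-9s - 4) − (-9)(5s + 4)) / (5(5s + 4)) = 16/(5(5s + 4)).
For s > 0 we have 5s + 4 > 5s, so |(-9s - 4)/(5s + 4) + 9/5| = 16/(5(5s + 4)) < 16/(5·5s) = (16/25)/s.
Thus |(-9s - 4)/(5s + 4) + 9/5| < eps whenever s > (16/25)/eps.
Take N = (16/25)/eps. If s > N then |(-9s - 4)/(5s + 4) + 9/5| < (16/25)/s < eps.

N = (16/25)/eps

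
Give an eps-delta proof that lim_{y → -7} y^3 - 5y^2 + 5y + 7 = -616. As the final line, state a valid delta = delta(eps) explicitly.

delta = min(1, eps/249)

Let eps > 0 be given. We want delta > 0 such that 0 < |y + 7| < delta implies |(y^3 - 5y^2 + 5y + 7) + 616| < eps.
(y^3 - 5y^2 + 5y + 7) + 616 = y^3 - 5y^2 + 5y + 623 = (y + 7)(y^2 - 12y + 89).
So |(y^3 - 5y^2 + 5y + 7) + 616| = |y + 7|·|y^2 - 12y + 89|.
Assume first that |y + 7| < 1, so |y| < 8. Then |y^2 - 12y + 89| ≤ 8^2 + 12·8 + 89 = 249.
Hence |(y^3 - 5y^2 + 5y + 7) + 616| ≤ 249|y + 7| < eps provided |y + 7| < eps/249.
Take delta = min(1, eps/249). Then 0 < |y + 7| < delta gives both |y + 7| < 1 and |y + 7| < eps/249, so |(y^3 - 5y^2 + 5y + 7) + 616| < eps.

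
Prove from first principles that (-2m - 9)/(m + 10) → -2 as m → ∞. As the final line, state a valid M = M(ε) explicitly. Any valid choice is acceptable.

M = 11/ε

Let ε > 0. For m ≥ 1, |(-2m - 9)/(m + 10) + 2| = |11|/((m + 10)) = 11/((m + 10)).
Since m + 10 ≥ m for m ≥ 1, this is ≤ 11/(m) = 11/m.
So |(-2m - 9)/(m + 10) + 2| < ε whenever m > 11/ε.
Take M = 11/ε. If m > M then |(-2m - 9)/(m + 10) + 2| ≤ 11/m < ε.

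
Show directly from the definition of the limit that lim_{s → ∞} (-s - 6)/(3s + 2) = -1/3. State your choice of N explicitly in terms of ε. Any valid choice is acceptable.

N = (16/9)/ε

Let ε > 0 be given. We seek N > 0 such that s > N implies |(-s - 6)/(3s + 2) + 1/3| < ε.
(-s - 6)/(3s + 2) + 1/3 = (3(-s - 6) − (-1)(3s + 2)) / (3(3s + 2)) = -16/(3(3s + 2)).
For s > 0 we have 3s + 2 > 3s, so |(-s - 6)/(3s + 2) + 1/3| = 16/(3(3s + 2)) < 16/(3·3s) = (16/9)/s.
Thus |(-s - 6)/(3s + 2) + 1/3| < ε whenever s > (16/9)/ε.
Take N = (16/9)/ε. If s > N then |(-s - 6)/(3s + 2) + 1/3| < (16/9)/s < ε.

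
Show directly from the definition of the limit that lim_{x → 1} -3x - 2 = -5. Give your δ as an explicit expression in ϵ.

Let ϵ > 0. We need δ > 0 so that 0 < |x − 1| < δ implies |(-3x - 2) + 5| < ϵ.
Since (-3x - 2) + 5 = -3(x − 1), we have |(-3x - 2) + 5| = 3|x − 1|.
Thus it suffices that |x − 1| < ϵ/3.
Take δ = ϵ/3. If 0 < |x − 1| < δ then |(-3x - 2) + 5| = 3|x − 1| < 3·(ϵ/3) = ϵ.

δ = ϵ/3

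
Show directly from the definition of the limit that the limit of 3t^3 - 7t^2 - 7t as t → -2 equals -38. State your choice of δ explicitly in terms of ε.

δ = min(1, ε/85)

Suppose ε > 0. We want δ > 0 such that 0 < |t + 2| < δ implies |(3t^3 - 7t^2 - 7t) + 38| < ε.
(3t^3 - 7t^2 - 7t) + 38 = 3t^3 - 7t^2 - 7t + 38 = (t + 2)(3t^2 - 13t + 19).
So |(3t^3 - 7t^2 - 7t) + 38| = |t + 2|·|3t^2 - 13t + 19|.
Assume first that |t + 2| < 1, so |t| < 3. Then |3t^2 - 13t + 19| ≤ 3·3^2 + 13·3 + 19 = 85.
Hence |(3t^3 - 7t^2 - 7t) + 38| ≤ 85|t + 2| < ε provided |t + 2| < ε/85.
Choosing δ = min(1, ε/85) ensures both conditions, hence |(3t^3 - 7t^2 - 7t) + 38| < ε.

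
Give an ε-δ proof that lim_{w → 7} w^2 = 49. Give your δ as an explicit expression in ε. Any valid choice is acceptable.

δ = min(1, ε/15)

Suppose ε > 0. We seek δ > 0 with 0 < |w − 7| < δ ⇒ |w^2 − 49| < ε.
Factor: w^2 − 49 = (w − 7)(w + 7), so |w^2 − 49| = |w − 7|·|w + 7|.
Impose δ ≤ 1 so that |w| < 8; then |w + 7| ≤ 15.
Hence |w^2 − 49| ≤ 15|w − 7|, which is < ε once |w − 7| < ε/15.
Take δ = min(1, ε/15). If 0 < |w − 7| < δ then both bounds hold and |w^2 − 49| ≤ 15|w − 7| < 15·(ε/15) = ε.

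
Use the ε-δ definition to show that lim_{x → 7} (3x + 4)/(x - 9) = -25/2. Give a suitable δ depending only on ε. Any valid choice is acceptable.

δ = min(1, (2/31)ε)

Suppose ε > 0. We want δ > 0 with 0 < |x − 7| < δ ⇒ |(3x + 4)/(x - 9) + 25/2| < ε.
Combining over a common denominator, (3x + 4)/(x - 9) + 25/2 = [(3x + 4)·(-2) − 25·(x - 9)] / [(-2)·(x - 9)] = -31(x − 7) / ((-2)(x - 9)).
So |(3x + 4)/(x - 9) + 25/2| = 31|x − 7| / (2·|x − 9|).
Restrict δ ≤ 1. Then |x − 7| < 1 gives |x − 9| = |(x − 7) + (-2)| ≥ 2 − 1 = 1.
Hence |(3x + 4)/(x - 9) + 25/2| < 31|x − 7|/(2·1) = (31/2)|x − 7|, which is < ε once |x − 7| < (2/31)ε.
Take δ = min(1, (2/31)ε). Then 0 < |x − 7| < δ forces both bounds, so |(3x + 4)/(x - 9) + 25/2| < ε.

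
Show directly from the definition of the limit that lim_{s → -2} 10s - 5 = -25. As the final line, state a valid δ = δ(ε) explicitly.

Suppose ε > 0. We need δ > 0 so that 0 < |s + 2| < δ implies |(10s - 5) + 25| < ε.
|(10s - 5) + 25| = |10s + 20| = 10|s + 2|.
Thus it suffices that |s + 2| < ε/10.
Choosing δ = ε/10 gives |(10s - 5) + 25| = 10|s + 2| < ε whenever |s + 2| < δ.

δ = ε/10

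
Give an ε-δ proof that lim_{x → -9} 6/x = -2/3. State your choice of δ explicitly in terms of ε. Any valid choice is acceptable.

δ = min(9/2, (27/4)ε)

Let ε > 0. We seek δ > 0 such that 0 < |x + 9| < δ implies |6/x + 2/3| < ε.
|6/x + 2/3| = 6·|-9 − x|/(9·|x|) = 6|x + 9|/(9|x|).
Restrict δ ≤ 9/2. Then |x + 9| < 9/2 gives |x| > 9/2, so 9|x| > 81/2.
Then |6/x + 2/3| < 6|x + 9|/(81/2), which is < ε when |x + 9| < (27/4)ε.
Take δ = min(9/2, (27/4)ε). Then 0 < |x + 9| < δ gives both |x + 9| < 9/2 and |x + 9| < (27/4)ε, so |6/x + 2/3| < ε.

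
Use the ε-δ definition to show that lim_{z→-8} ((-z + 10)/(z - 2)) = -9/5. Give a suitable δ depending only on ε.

Suppose ε > 0. We want δ > 0 with 0 < |z + 8| < δ ⇒ |(-z + 10)/(z - 2) + 9/5| < ε.
Combining over a common denominator, (-z + 10)/(z - 2) + 9/5 = [(-z + 10)·(-10) − 18·(z - 2)] / [(-10)·(z - 2)] = -8(z + 8) / ((-10)(z - 2)).
So |(-z + 10)/(z - 2) + 9/5| = 8|z + 8| / (10·|z − 2|).
Require δ ≤ 5, so |z − 2| ≥ |-10| − |z + 8| > 10 − 5 = 5.
Hence |(-z + 10)/(z - 2) + 9/5| < 8|z + 8|/(10·5) = (4/25)|z + 8|, which is < ε once |z + 8| < (25/4)ε.
Take δ = min(5, (25/4)ε). Then 0 < |z + 8| < δ forces both bounds, so |(-z + 10)/(z - 2) + 9/5| < ε.

δ = min(5, (25/4)ε)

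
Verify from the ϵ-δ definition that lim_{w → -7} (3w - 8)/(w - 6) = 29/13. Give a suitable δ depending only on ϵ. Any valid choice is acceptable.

Let ϵ > 0 be given. We want δ > 0 with 0 < |w + 7| < δ ⇒ |(3w - 8)/(w - 6) − (29/13)| < ϵ.
Combining over a common denominator, (3w - 8)/(w - 6) − (29/13) = [(3w - 8)·(-13) − (-29)·(w - 6)] / [(-13)·(w - 6)] = -10(w + 7) / ((-13)(w - 6)).
So |(3w - 8)/(w - 6) − (29/13)| = 10|w + 7| / (13·|w − 6|).
Require δ ≤ 13/2, so |w − 6| ≥ |-13| − |w + 7| > 13 − 13/2 = 13/2.
Hence |(3w - 8)/(w - 6) − (29/13)| < 10|w + 7|/(13·(13/2)) = (20/169)|w + 7|, which is < ϵ once |w + 7| < (169/20)ϵ.
Take δ = min(13/2, (169/20)ϵ). Then 0 < |w + 7| < δ forces both bounds, so |(3w - 8)/(w - 6) − (29/13)| < ϵ.

δ = min(13/2, (169/20)ϵ)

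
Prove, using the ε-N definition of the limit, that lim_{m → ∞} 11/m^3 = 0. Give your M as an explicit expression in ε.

Fix ε > 0. For m ≥ 1, |11/m^3 − 0| = 11/m^3.
11/m^3 < ε ⇔ m^3 > 11/ε ⇔ m > (11/ε)^{1/3}.
Take M = (11/ε)^{1/3}. Then m > M implies 11/m^3 < ε.

M = (11/ε)^{1/3}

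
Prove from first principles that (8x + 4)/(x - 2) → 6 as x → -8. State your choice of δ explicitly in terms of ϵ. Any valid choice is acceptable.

δ = min(5, (5/2)ϵ)

Let ϵ > 0. We want δ > 0 with 0 < |x + 8| < δ ⇒ |(8x + 4)/(x - 2) − 6| < ϵ.
Combining over a common denominator, (8x + 4)/(x - 2) − 6 = [(8x + 4)·(-10) − (-60)·(x - 2)] / [(-10)·(x - 2)] = -20(x + 8) / ((-10)(x - 2)).
So |(8x + 4)/(x - 2) − 6| = 20|x + 8| / (10·|x − 2|).
Restrict δ ≤ 5. Then |x + 8| < 5 gives |x − 2| = |(x + 8) + (-10)| ≥ 10 − 5 = 5.
Hence |(8x + 4)/(x - 2) − 6| < 20|x + 8|/(10·5) = (2/5)|x + 8|, which is < ϵ once |x + 8| < (5/2)ϵ.
Take δ = min(5, (5/2)ϵ). Then 0 < |x + 8| < δ forces both bounds, so |(8x + 4)/(x - 2) − 6| < ϵ.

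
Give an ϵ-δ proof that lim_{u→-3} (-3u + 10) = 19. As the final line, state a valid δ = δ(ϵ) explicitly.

δ = ϵ/3

Let ϵ > 0 be given. We need δ > 0 so that 0 < |u + 3| < δ implies |(-3u + 10) − 19| < ϵ.
Since (-3u + 10) − 19 = -3(u + 3), we have |(-3u + 10) − 19| = 3|u + 3|.
Thus it suffices that |u + 3| < ϵ/3.
Choosing δ = ϵ/3 gives |(-3u + 10) − 19| = 3|u + 3| < ϵ whenever |u + 3| < δ.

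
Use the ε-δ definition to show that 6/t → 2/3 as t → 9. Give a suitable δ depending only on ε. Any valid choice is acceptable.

δ = min(9/2, (27/4)ε)

Suppose ε > 0. We seek δ > 0 such that 0 < |t − 9| < δ implies |6/t − (2/3)| < ε.
|6/t − (2/3)| = 6·|9 − t|/(9·|t|) = 6|t − 9|/(9|t|).
Require δ ≤ 9/2 so that |t| > 9 − 9/2 = 9/2, hence 9|t| > 81/2.
Then |6/t − (2/3)| < 6|t − 9|/(81/2), which is < ε when |t − 9| < (27/4)ε.
Take δ = min(9/2, (27/4)ε). Then 0 < |t − 9| < δ gives both |t − 9| < 9/2 and |t − 9| < (27/4)ε, so |6/t − (2/3)| < ε.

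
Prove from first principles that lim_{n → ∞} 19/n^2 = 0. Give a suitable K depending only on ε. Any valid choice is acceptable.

K = (19/ε)^{1/2}

Let ε > 0. For n ≥ 1, |19/n^2 − 0| = 19/n^2.
19/n^2 < ε ⇔ n^2 > 19/ε ⇔ n > (19/ε)^{1/2}.
Take K = (19/ε)^{1/2}. Then n > K implies 19/n^2 < ε.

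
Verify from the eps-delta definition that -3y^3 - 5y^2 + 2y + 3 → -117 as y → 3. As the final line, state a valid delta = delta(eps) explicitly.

Suppose eps > 0. We want delta > 0 such that 0 < |y − 3| < delta implies |(-3y^3 - 5y^2 + 2y + 3) + 117| < eps.
(-3y^3 - 5y^2 + 2y + 3) + 117 = -3y^3 - 5y^2 + 2y + 120 = (y − 3)(-3y^2 - 14y - 40).
So |(-3y^3 - 5y^2 + 2y + 3) + 117| = |y − 3|·|-3y^2 - 14y - 40|.
Require delta ≤ 1. Then |y − 3| < 1 gives |y| < 4, and by the triangle inequality |-3y^2 - 14y - 40| ≤ 3·4^2 + 14·4 + 40 = 144.
Hence |(-3y^3 - 5y^2 + 2y + 3) + 117| ≤ 144|y − 3| < eps provided |y − 3| < eps/144.
Choosing delta = min(1, eps/144) ensures both conditions, hence |(-3y^3 - 5y^2 + 2y + 3) + 117| < eps.

delta = min(1, eps/144)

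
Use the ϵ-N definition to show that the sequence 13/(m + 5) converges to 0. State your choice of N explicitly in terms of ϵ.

N = 13/ϵ

Fix ϵ > 0. For m ≥ 1, |13/(m + 5) − 0| = 13/(m + 5) ≤ 13/m.
We need 13/m < ϵ, i.e. m > 13/ϵ.
Take N = 13/ϵ. If m > N then |13/(m + 5)| ≤ 13/m < ϵ.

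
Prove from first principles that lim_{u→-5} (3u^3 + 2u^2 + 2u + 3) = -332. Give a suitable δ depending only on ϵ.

Let ϵ > 0 be given. We want δ > 0 such that 0 < |u + 5| < δ implies |(3u^3 + 2u^2 + 2u + 3) + 332| < ϵ.
(3u^3 + 2u^2 + 2u + 3) + 332 = 3u^3 + 2u^2 + 2u + 335 = (u + 5)(3u^2 - 13u + 67).
So |(3u^3 + 2u^2 + 2u + 3) + 332| = |u + 5|·|3u^2 - 13u + 67|.
Require δ ≤ 2. Then |u + 5| < 2 gives |u| < 7, and by the triangle inequality |3u^2 - 13u + 67| ≤ 3·7^2 + 13·7 + 67 = 305.
Hence |(3u^3 + 2u^2 + 2u + 3) + 332| ≤ 305|u + 5| < ϵ provided |u + 5| < ϵ/305.
Choosing δ = min(2, ϵ/305) ensures both conditions, hence |(3u^3 + 2u^2 + 2u + 3) + 332| < ϵ.

δ = min(2, ϵ/305)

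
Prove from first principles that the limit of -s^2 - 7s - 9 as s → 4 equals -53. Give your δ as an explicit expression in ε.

δ = min(1, ε/16)

Let ε > 0 be given. We want δ > 0 such that 0 < |s − 4| < δ implies |(-s^2 - 7s - 9) + 53| < ε.
(-s^2 - 7s - 9) + 53 = -s^2 - 7s + 44 = (s − 4)(-s - 11).
So |(-s^2 - 7s - 9) + 53| = |s − 4|·|-s - 11|.
Assume first that |s − 4| < 1, so |s| < 5. Then |-s - 11| ≤ 5 + 11 = 16.
Hence |(-s^2 - 7s - 9) + 53| ≤ 16|s − 4| < ε provided |s − 4| < ε/16.
Take δ = min(1, ε/16). Then 0 < |s − 4| < δ gives both |s − 4| < 1 and |s − 4| < ε/16, so |(-s^2 - 7s - 9) + 53| < ε.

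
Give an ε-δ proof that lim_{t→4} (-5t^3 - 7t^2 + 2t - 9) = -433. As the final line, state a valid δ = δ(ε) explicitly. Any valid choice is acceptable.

Let ε > 0 be given. We want δ > 0 such that 0 < |t − 4| < δ implies |(-5t^3 - 7t^2 + 2t - 9) + 433| < ε.
(-5t^3 - 7t^2 + 2t - 9) + 433 = -5t^3 - 7t^2 + 2t + 424 = (t − 4)(-5t^2 - 27t - 106).
So |(-5t^3 - 7t^2 + 2t - 9) + 433| = |t − 4|·|-5t^2 - 27t - 106|.
Require δ ≤ 2. Then |t − 4| < 2 gives |t| < 6, and by the triangle inequality |-5t^2 - 27t - 106| ≤ 5·6^2 + 27·6 + 106 = 448.
Hence |(-5t^3 - 7t^2 + 2t - 9) + 433| ≤ 448|t − 4| < ε provided |t − 4| < ε/448.
Choosing δ = min(2, ε/448) ensures both conditions, hence |(-5t^3 - 7t^2 + 2t - 9) + 433| < ε.

δ = min(2, ε/448)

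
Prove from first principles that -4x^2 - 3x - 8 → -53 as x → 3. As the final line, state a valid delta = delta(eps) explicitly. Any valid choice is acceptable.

delta = min(2, eps/35)

Let eps > 0. We want delta > 0 such that 0 < |x − 3| < delta implies |(-4x^2 - 3x - 8) + 53| < eps.
(-4x^2 - 3x - 8) + 53 = -4x^2 - 3x + 45 = (x − 3)(-4x - 15).
So |(-4x^2 - 3x - 8) + 53| = |x − 3|·|-4x - 15|.
Assume first that |x − 3| < 2, so |x| < 5. Then |-4x - 15| ≤ 4·5 + 15 = 35.
Hence |(-4x^2 - 3x - 8) + 53| ≤ 35|x − 3| < eps provided |x − 3| < eps/35.
Take delta = min(2, eps/35). Then 0 < |x − 3| < delta gives both |x − 3| < 2 and |x − 3| < eps/35, so |(-4x^2 - 3x - 8) + 53| < eps.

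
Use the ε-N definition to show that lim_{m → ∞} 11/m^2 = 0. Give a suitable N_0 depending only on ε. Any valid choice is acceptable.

Suppose ε > 0. For m ≥ 1, |11/m^2 − 0| = 11/m^2.
11/m^2 < ε ⇔ m^2 > 11/ε ⇔ m > (11/ε)^{1/2}.
Take N_0 = (11/ε)^{1/2}. Then m > N_0 implies 11/m^2 < ε.

N_0 = (11/ε)^{1/2}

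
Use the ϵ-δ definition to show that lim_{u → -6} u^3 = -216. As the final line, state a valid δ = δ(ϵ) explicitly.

Let ϵ > 0 be given. We seek δ > 0 with 0 < |u + 6| < δ ⇒ |u^3 + 216| < ϵ.
Factor: u^3 + 216 = (u + 6)(u^2 - 6u + 36), so |u^3 + 216| = |u + 6|·|u^2 - 6u + 36|.
Restrict δ ≤ 2. Then |u + 6| < 2 gives |u| < 8, so by the triangle inequality |u^2 - 6u + 36| ≤ 8^2 + 6·8 + 36 = 148.
Hence |u^3 + 216| ≤ 148|u + 6|, which is < ϵ once |u + 6| < ϵ/148.
Take δ = min(2, ϵ/148). If 0 < |u + 6| < δ then both bounds hold and |u^3 + 216| ≤ 148|u + 6| < 148·(ϵ/148) = ϵ.

δ = min(2, ϵ/148)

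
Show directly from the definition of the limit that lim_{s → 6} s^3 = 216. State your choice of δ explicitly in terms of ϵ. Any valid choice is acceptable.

Let ϵ > 0 be given. We seek δ > 0 with 0 < |s − 6| < δ ⇒ |s^3 − 216| < ϵ.
Factor: s^3 − 216 = (s − 6)(s^2 + 6s + 36), so |s^3 − 216| = |s − 6|·|s^2 + 6s + 36|.
Impose δ ≤ 2 so that |s| < 8; then |s^2 + 6s + 36| ≤ 148.
Hence |s^3 − 216| ≤ 148|s − 6|, which is < ϵ once |s − 6| < ϵ/148.
Take δ = min(2, ϵ/148). If 0 < |s − 6| < δ then both bounds hold and |s^3 − 216| ≤ 148|s − 6| < 148·(ϵ/148) = ϵ.

δ = min(2, ϵ/148)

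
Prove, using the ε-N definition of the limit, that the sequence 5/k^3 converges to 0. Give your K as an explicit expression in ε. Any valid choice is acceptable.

K = (5/ε)^{1/3}

Let ε > 0 be given. For k ≥ 1, |5/k^3 − 0| = 5/k^3.
5/k^3 < ε ⇔ k^3 > 5/ε ⇔ k > (5/ε)^{1/3}.
Take K = (5/ε)^{1/3}. Then k > K implies 5/k^3 < ε.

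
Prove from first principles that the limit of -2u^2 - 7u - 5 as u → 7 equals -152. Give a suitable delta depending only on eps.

delta = min(1, eps/37)

Let eps > 0. We want delta > 0 such that 0 < |u − 7| < delta implies |(-2u^2 - 7u - 5) + 152| < eps.
(-2u^2 - 7u - 5) + 152 = -2u^2 - 7u + 147 = (u − 7)(-2u - 21).
So |(-2u^2 - 7u - 5) + 152| = |u − 7|·|-2u - 21|.
Assume first that |u − 7| < 1, so |u| < 8. Then |-2u - 21| ≤ 2·8 + 21 = 37.
Hence |(-2u^2 - 7u - 5) + 152| ≤ 37|u − 7| < eps provided |u − 7| < eps/37.
Take delta = min(1, eps/37). Then 0 < |u − 7| < delta gives both |u − 7| < 1 and |u − 7| < eps/37, so |(-2u^2 - 7u - 5) + 152| < eps.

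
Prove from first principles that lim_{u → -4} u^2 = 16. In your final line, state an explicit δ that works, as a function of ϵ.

Let ϵ > 0 be given. We seek δ > 0 with 0 < |u + 4| < δ ⇒ |u^2 − 16| < ϵ.
Factor: u^2 − 16 = (u + 4)(u - 4), so |u^2 − 16| = |u + 4|·|u - 4|.
Restrict δ ≤ 1. Then |u + 4| < 1 gives |u| < 5, so by the triangle inequality |u - 4| ≤ 5 + 4 = 9.
Hence |u^2 − 16| ≤ 9|u + 4|, which is < ϵ once |u + 4| < ϵ/9.
Take δ = min(1, ϵ/9). If 0 < |u + 4| < δ then both bounds hold and |u^2 − 16| ≤ 9|u + 4| < 9·(ϵ/9) = ϵ.

δ = min(1, ϵ/9)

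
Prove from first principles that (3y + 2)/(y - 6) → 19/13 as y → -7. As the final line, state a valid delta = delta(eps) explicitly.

Let eps > 0. We want delta > 0 with 0 < |y + 7| < delta ⇒ |(3y + 2)/(y - 6) − (19/13)| < eps.
Combining over a common denominator, (3y + 2)/(y - 6) − (19/13) = [(3y + 2)·(-13) − (-19)·(y - 6)] / [(-13)·(y - 6)] = -20(y + 7) / ((-13)(y - 6)).
So |(3y + 2)/(y - 6) − (19/13)| = 20|y + 7| / (13·|y − 6|).
Restrict delta ≤ 13/2. Then |y + 7| < 13/2 gives |y − 6| = |(y + 7) + (-13)| ≥ 13 − 13/2 = 13/2.
Hence |(3y + 2)/(y - 6) − (19/13)| < 20|y + 7|/(13·(13/2)) = (40/169)|y + 7|, which is < eps once |y + 7| < (169/40)eps.
Take delta = min(13/2, (169/40)eps). Then 0 < |y + 7| < delta forces both bounds, so |(3y + 2)/(y - 6) − (19/13)| < eps.

delta = min(13/2, (169/40)eps)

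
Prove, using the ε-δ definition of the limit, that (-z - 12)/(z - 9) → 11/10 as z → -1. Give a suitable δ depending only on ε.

δ = min(5, (50/21)ε)

Let ε > 0 be given. We want δ > 0 with 0 < |z + 1| < δ ⇒ |(-z - 12)/(z - 9) − (11/10)| < ε.
Combining over a common denominator, (-z - 12)/(z - 9) − (11/10) = [(-z - 12)·(-10) − (-11)·(z - 9)] / [(-10)·(z - 9)] = 21(z + 1) / ((-10)(z - 9)).
So |(-z - 12)/(z - 9) − (11/10)| = 21|z + 1| / (10·|z − 9|).
Restrict δ ≤ 5. Then |z + 1| < 5 gives |z − 9| = |(z + 1) + (-10)| ≥ 10 − 5 = 5.
Hence |(-z - 12)/(z - 9) − (11/10)| < 21|z + 1|/(10·5) = (21/50)|z + 1|, which is < ε once |z + 1| < (50/21)ε.
Take δ = min(5, (50/21)ε). Then 0 < |z + 1| < δ forces both bounds, so |(-z - 12)/(z - 9) − (11/10)| < ε.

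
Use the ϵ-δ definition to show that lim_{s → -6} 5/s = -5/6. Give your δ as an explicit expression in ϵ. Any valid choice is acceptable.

δ = min(3, (18/5)ϵ)

Suppose ϵ > 0. We seek δ > 0 such that 0 < |s + 6| < δ implies |5/s + 5/6| < ϵ.
|5/s + 5/6| = 5·|-6 − s|/(6·|s|) = 5|s + 6|/(6|s|).
Restrict δ ≤ 3. Then |s + 6| < 3 gives |s| > 3, so 6|s| > 18.
Then |5/s + 5/6| < 5|s + 6|/18, which is < ϵ when |s + 6| < (18/5)ϵ.
Take δ = min(3, (18/5)ϵ). Then 0 < |s + 6| < δ gives both |s + 6| < 3 and |s + 6| < (18/5)ϵ, so |5/s + 5/6| < ϵ.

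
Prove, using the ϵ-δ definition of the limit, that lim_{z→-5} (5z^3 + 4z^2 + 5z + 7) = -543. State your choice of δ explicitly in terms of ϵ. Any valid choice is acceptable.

Fix ϵ > 0. We want δ > 0 such that 0 < |z + 5| < δ implies |(5z^3 + 4z^2 + 5z + 7) + 543| < ϵ.
(5z^3 + 4z^2 + 5z + 7) + 543 = 5z^3 + 4z^2 + 5z + 550 = (z + 5)(5z^2 - 21z + 110).
So |(5z^3 + 4z^2 + 5z + 7) + 543| = |z + 5|·|5z^2 - 21z + 110|.
Assume first that |z + 5| < 1, so |z| < 6. Then |5z^2 - 21z + 110| ≤ 5·6^2 + 21·6 + 110 = 416.
Hence |(5z^3 + 4z^2 + 5z + 7) + 543| ≤ 416|z + 5| < ϵ provided |z + 5| < ϵ/416.
Choosing δ = min(1, ϵ/416) ensures both conditions, hence |(5z^3 + 4z^2 + 5z + 7) + 543| < ϵ.

δ = min(1, ϵ/416)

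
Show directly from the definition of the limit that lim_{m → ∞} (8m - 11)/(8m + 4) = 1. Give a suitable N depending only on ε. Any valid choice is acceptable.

N = (15/8)/ε

Let ε > 0 be given. For m ≥ 1, |(8m - 11)/(8m + 4) − 1| = |-120|/(8(8m + 4)) = 120/(8(8m + 4)).
Since 8m + 4 ≥ 8m for m ≥ 1, this is ≤ 120/(8·8m) = (15/8)/m.
So |(8m - 11)/(8m + 4) − 1| < ε whenever m > (15/8)/ε.
Take N = (15/8)/ε. If m > N then |(8m - 11)/(8m + 4) − 1| ≤ (15/8)/m < ε.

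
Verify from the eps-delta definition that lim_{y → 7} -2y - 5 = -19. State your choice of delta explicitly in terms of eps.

delta = eps/2

Suppose eps > 0. We need delta > 0 so that 0 < |y − 7| < delta implies |(-2y - 5) + 19| < eps.
|(-2y - 5) + 19| = |-2y + 14| = 2|y − 7|.
Thus it suffices that |y − 7| < eps/2.
Take delta = eps/2. If 0 < |y − 7| < delta then |(-2y - 5) + 19| = 2|y − 7| < 2·(eps/2) = eps.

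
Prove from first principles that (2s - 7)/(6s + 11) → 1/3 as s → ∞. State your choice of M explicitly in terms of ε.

Let ε > 0. We seek M > 0 such that s > M implies |(2s - 7)/(6s + 11) − (1/3)| < ε.
(2s - 7)/(6s + 11) − (1/3) = (6(2s - 7) − 2(6s + 11)) / (6(6s + 11)) = -64/(6(6s + 11)).
For s > 0 we have 6s + 11 > 6s, so |(2s - 7)/(6s + 11) − (1/3)| = 64/(6(6s + 11)) < 64/(6·6s) = (16/9)/s.
Thus |(2s - 7)/(6s + 11) − (1/3)| < ε whenever s > (16/9)/ε.
Take M = (16/9)/ε. If s > M then |(2s - 7)/(6s + 11) − (1/3)| < (16/9)/s < ε.

M = (16/9)/ε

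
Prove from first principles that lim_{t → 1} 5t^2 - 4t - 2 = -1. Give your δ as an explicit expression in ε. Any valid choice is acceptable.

δ = min(2, ε/16)

Let ε > 0. We want δ > 0 such that 0 < |t − 1| < δ implies |(5t^2 - 4t - 2) + 1| < ε.
(5t^2 - 4t - 2) + 1 = 5t^2 - 4t - 1 = (t − 1)(5t + 1).
So |(5t^2 - 4t - 2) + 1| = |t − 1|·|5t + 1|.
Require δ ≤ 2. Then |t − 1| < 2 gives |t| < 3, and by the triangle inequality |5t + 1| ≤ 5·3 + 1 = 16.
Hence |(5t^2 - 4t - 2) + 1| ≤ 16|t − 1| < ε provided |t − 1| < ε/16.
Take δ = min(2, ε/16). Then 0 < |t − 1| < δ gives both |t − 1| < 2 and |t − 1| < ε/16, so |(5t^2 - 4t - 2) + 1| < ε.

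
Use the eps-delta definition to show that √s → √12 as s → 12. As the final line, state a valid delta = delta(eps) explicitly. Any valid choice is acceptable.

Let eps > 0 be given. We want delta > 0 such that 0 < |s − 12| < delta implies |√s − √12| < eps.
Multiplying by the conjugate, |√s − √12| = |s − 12|/(√s + √12).
Restrict delta ≤ 12 so that |s − 12| < 12 forces s > 0, and then √s + √12 > √12.
Hence |√s − √12| < |s − 12|/√12, which is < eps once |s − 12| < √12·eps.
Take delta = min(12, √12·eps). If 0 < |s − 12| < delta then s > 0 and |√s − √12| < |s − 12|/√12 < eps.

delta = min(12, √12·eps)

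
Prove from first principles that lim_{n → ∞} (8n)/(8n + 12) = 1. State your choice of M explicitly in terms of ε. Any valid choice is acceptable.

M = (3/2)/ε

Fix ε > 0. For n ≥ 1, |(8n)/(8n + 12) − 1| = |-96|/(8(8n + 12)) = 96/(8(8n + 12)).
Since 8n + 12 ≥ 8n for n ≥ 1, this is ≤ 96/(8·8n) = (3/2)/n.
So |(8n)/(8n + 12) − 1| < ε whenever n > (3/2)/ε.
Take M = (3/2)/ε. If n > M then |(8n)/(8n + 12) − 1| ≤ (3/2)/n < ε.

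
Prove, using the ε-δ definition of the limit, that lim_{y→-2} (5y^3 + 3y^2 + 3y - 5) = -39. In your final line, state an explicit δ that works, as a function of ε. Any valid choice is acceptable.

δ = min(1, ε/83)

Let ε > 0 be given. We want δ > 0 such that 0 < |y + 2| < δ implies |(5y^3 + 3y^2 + 3y - 5) + 39| < ε.
(5y^3 + 3y^2 + 3y - 5) + 39 = 5y^3 + 3y^2 + 3y + 34 = (y + 2)(5y^2 - 7y + 17).
So |(5y^3 + 3y^2 + 3y - 5) + 39| = |y + 2|·|5y^2 - 7y + 17|.
Require δ ≤ 1. Then |y + 2| < 1 gives |y| < 3, and by the triangle inequality |5y^2 - 7y + 17| ≤ 5·3^2 + 7·3 + 17 = 83.
Hence |(5y^3 + 3y^2 + 3y - 5) + 39| ≤ 83|y + 2| < ε provided |y + 2| < ε/83.
Take δ = min(1, ε/83). Then 0 < |y + 2| < δ gives both |y + 2| < 1 and |y + 2| < ε/83, so |(5y^3 + 3y^2 + 3y - 5) + 39| < ε.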